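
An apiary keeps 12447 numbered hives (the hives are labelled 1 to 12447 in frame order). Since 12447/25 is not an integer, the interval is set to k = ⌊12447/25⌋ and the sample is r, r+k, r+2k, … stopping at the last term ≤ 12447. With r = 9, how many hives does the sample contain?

k = ⌊12447/25⌋ = 497
Achieved size = ⌊(12447 − 9)/497⌋ + 1 = ⌊12438/497⌋ + 1 = 25 + 1 = 26
(last selection: 9 + 25×497 = 12434 ≤ 12447; next would be 12931 > 12447)

26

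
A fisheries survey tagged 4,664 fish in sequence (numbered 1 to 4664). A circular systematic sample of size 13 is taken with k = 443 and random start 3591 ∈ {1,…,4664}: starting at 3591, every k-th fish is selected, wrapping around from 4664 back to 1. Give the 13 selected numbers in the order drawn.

Selection 1: 3591
Selection 2: 3591 + 443 = 4034
Selection 3: 4034 + 443 = 4477
Selection 4: 4477 + 443 = 4920 → 4920 − 4664 = 256
Selection 5: 256 + 443 = 699
Selection 6: 699 + 443 = 1142
Selection 7: 1142 + 443 = 1585
Selection 8: 1585 + 443 = 2028
Selection 9: 2028 + 443 = 2471
Selection 10: 2471 + 443 = 2914
Selection 11: 2914 + 443 = 3357
Selection 12: 3357 + 443 = 3800
Selection 13: 3800 + 443 = 4243

3591, 4034, 4477, 256, 699, 1142, 1585, 2028, 2471, 2914, 3357, 3800, 4243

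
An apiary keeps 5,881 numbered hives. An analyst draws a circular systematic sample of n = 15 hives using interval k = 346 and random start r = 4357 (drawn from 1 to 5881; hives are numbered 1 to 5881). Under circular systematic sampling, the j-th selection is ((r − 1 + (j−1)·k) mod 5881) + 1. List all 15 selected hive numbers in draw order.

4357, 4703, 5049, 5395, 5741, 206, 552, 898, 1244, 1590, 1936, 2282, 2628, 2974, 3320

Selection 1: 4357
Selection 2: 4357 + 346 = 4703
Selection 3: 4703 + 346 = 5049
Selection 4: 5049 + 346 = 5395
Selection 5: 5395 + 346 = 5741
Selection 6: 5741 + 346 = 6087 → 6087 − 5881 = 206
Selection 7: 206 + 346 = 552
Selection 8: 552 + 346 = 898
Selection 9: 898 + 346 = 1244
Selection 10: 1244 + 346 = 1590
Selection 11: 1590 + 346 = 1936
Selection 12: 1936 + 346 = 2282
Selection 13: 2282 + 346 = 2628
Selection 14: 2628 + 346 = 2974
Selection 15: 2974 + 346 = 3320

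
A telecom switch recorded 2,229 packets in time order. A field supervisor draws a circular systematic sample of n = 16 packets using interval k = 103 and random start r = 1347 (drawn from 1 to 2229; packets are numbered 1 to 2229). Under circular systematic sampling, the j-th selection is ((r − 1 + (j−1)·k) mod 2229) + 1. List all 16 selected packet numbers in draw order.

Selection 1: 1347
Selection 2: 1347 + 103 = 1450
Selection 3: 1450 + 103 = 1553
Selection 4: 1553 + 103 = 1656
Selection 5: 1656 + 103 = 1759
Selection 6: 1759 + 103 = 1862
Selection 7: 1862 + 103 = 1965
Selection 8: 1965 + 103 = 2068
Selection 9: 2068 + 103 = 2171
Selection 10: 2171 + 103 = 2274 → 2274 − 2229 = 45
Selection 11: 45 + 103 = 148
Selection 12: 148 + 103 = 251
Selection 13: 251 + 103 = 354
Selection 14: 354 + 103 = 457
Selection 15: 457 + 103 = 560
Selection 16: 560 + 103 = 663

1347, 1450, 1553, 1656, 1759, 1862, 1965, 2068, 2171, 45, 148, 251, 354, 457, 560, 663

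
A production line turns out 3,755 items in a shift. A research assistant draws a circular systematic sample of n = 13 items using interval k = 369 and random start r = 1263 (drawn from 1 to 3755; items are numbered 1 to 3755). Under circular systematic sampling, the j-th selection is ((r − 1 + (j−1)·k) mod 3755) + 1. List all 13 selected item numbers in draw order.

1263, 1632, 2001, 2370, 2739, 3108, 3477, 91, 460, 829, 1198, 1567, 1936

Selection 1: 1263
Selection 2: 1263 + 369 = 1632
Selection 3: 1632 + 369 = 2001
Selection 4: 2001 + 369 = 2370
Selection 5: 2370 + 369 = 2739
Selection 6: 2739 + 369 = 3108
Selection 7: 3108 + 369 = 3477
Selection 8: 3477 + 369 = 3846 → 3846 − 3755 = 91
Selection 9: 91 + 369 = 460
Selection 10: 460 + 369 = 829
Selection 11: 829 + 369 = 1198
Selection 12: 1198 + 369 = 1567
Selection 13: 1567 + 369 = 1936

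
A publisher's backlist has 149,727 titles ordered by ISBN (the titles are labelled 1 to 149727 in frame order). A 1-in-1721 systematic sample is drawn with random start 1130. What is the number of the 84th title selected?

143973

k = 1721
84th selection = r + (84−1)·k = 1130 + 83×1721 = 1130 + 142843 = 143973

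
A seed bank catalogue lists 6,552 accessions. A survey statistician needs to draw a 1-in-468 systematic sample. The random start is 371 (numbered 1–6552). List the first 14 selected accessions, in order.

371, 839, 1307, 1775, 2243, 2711, 3179, 3647, 4115, 4583, 5051, 5519, 5987, 6455

accession 1: 371
accession 2: 371 + 468 = 839
accession 3: 839 + 468 = 1307
accession 4: 1307 + 468 = 1775
accession 5: 1775 + 468 = 2243
accession 6: 2243 + 468 = 2711
accession 7: 2711 + 468 = 3179
accession 8: 3179 + 468 = 3647
accession 9: 3647 + 468 = 4115
accession 10: 4115 + 468 = 4583
accession 11: 4583 + 468 = 5051
accession 12: 5051 + 468 = 5519
accession 13: 5519 + 468 = 5987
accession 14: 5987 + 468 = 6455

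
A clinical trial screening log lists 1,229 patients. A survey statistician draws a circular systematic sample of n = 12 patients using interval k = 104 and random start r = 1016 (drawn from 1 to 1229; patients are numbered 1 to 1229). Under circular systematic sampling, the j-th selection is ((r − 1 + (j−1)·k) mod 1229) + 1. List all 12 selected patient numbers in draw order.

Selection 1: 1016
Selection 2: 1016 + 104 = 1120
Selection 3: 1120 + 104 = 1224
Selection 4: 1224 + 104 = 1328 → 1328 − 1229 = 99
Selection 5: 99 + 104 = 203
Selection 6: 203 + 104 = 307
Selection 7: 307 + 104 = 411
Selection 8: 411 + 104 = 515
Selection 9: 515 + 104 = 619
Selection 10: 619 + 104 = 723
Selection 11: 723 + 104 = 827
Selection 12: 827 + 104 = 931

1016, 1120, 1224, 99, 203, 307, 411, 515, 619, 723, 827, 931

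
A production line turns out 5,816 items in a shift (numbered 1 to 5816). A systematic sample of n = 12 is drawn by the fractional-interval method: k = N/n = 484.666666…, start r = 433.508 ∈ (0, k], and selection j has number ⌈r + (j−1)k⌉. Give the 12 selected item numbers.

434, 919, 1403, 1888, 2373, 2857, 3342, 3827, 4311, 4796, 5281, 5765

j=1: r + 0k = 433.508 → ⌈·⌉ = 434
j=2: r + 1k = 918.174666… → ⌈·⌉ = 919
j=3: r + 2k = 1402.841333… → ⌈·⌉ = 1403
j=4: r + 3k = 1887.508 → ⌈·⌉ = 1888
j=5: r + 4k = 2372.174666… → ⌈·⌉ = 2373
j=6: r + 5k = 2856.841333… → ⌈·⌉ = 2857
j=7: r + 6k = 3341.508 → ⌈·⌉ = 3342
j=8: r + 7k = 3826.174666… → ⌈·⌉ = 3827
j=9: r + 8k = 4310.841333… → ⌈·⌉ = 4311
j=10: r + 9k = 4795.508 → ⌈·⌉ = 4796
j=11: r + 10k = 5280.174666… → ⌈·⌉ = 5281
j=12: r + 11k = 5764.841333… → ⌈·⌉ = 5765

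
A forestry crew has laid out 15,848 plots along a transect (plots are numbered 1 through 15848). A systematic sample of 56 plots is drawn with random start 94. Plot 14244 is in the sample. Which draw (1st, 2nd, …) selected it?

51

k = 15848/56 = 283
position = (14244 − 94)/283 + 1 = 14150/283 + 1 = 50 + 1 = 51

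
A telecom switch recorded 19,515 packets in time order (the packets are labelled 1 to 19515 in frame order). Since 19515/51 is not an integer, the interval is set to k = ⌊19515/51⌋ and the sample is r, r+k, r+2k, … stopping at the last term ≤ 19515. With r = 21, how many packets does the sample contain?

52

k = ⌊19515/51⌋ = 382
Achieved size = ⌊(19515 − 21)/382⌋ + 1 = ⌊19494/382⌋ + 1 = 51 + 1 = 52
(last selection: 21 + 51×382 = 19503 ≤ 19515; next would be 19885 > 19515)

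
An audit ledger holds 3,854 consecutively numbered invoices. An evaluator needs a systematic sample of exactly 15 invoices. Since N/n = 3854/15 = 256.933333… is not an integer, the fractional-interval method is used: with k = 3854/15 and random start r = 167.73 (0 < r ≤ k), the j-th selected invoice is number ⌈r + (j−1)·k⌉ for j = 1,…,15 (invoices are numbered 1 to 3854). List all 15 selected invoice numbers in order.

168, 425, 682, 939, 1196, 1453, 1710, 1967, 2224, 2481, 2738, 2994, 3251, 3508, 3765

j=1: r + 0k = 167.73 → ⌈·⌉ = 168
j=2: r + 1k = 424.663333… → ⌈·⌉ = 425
j=3: r + 2k = 681.596666… → ⌈·⌉ = 682
j=4: r + 3k = 938.53 → ⌈·⌉ = 939
j=5: r + 4k = 1195.463333… → ⌈·⌉ = 1196
j=6: r + 5k = 1452.396666… → ⌈·⌉ = 1453
j=7: r + 6k = 1709.33 → ⌈·⌉ = 1710
j=8: r + 7k = 1966.263333… → ⌈·⌉ = 1967
j=9: r + 8k = 2223.196666… → ⌈·⌉ = 2224
j=10: r + 9k = 2480.13 → ⌈·⌉ = 2481
j=11: r + 10k = 2737.063333… → ⌈·⌉ = 2738
j=12: r + 11k = 2993.996666… → ⌈·⌉ = 2994
j=13: r + 12k = 3250.93 → ⌈·⌉ = 3251
j=14: r + 13k = 3507.863333… → ⌈·⌉ = 3508
j=15: r + 14k = 3764.796666… → ⌈·⌉ = 3765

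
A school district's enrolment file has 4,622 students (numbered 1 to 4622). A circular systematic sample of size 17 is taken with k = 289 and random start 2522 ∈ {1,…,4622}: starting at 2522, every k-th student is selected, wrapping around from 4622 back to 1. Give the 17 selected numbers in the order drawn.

2522, 2811, 3100, 3389, 3678, 3967, 4256, 4545, 212, 501, 790, 1079, 1368, 1657, 1946, 2235, 2524

Selection 1: 2522
Selection 2: 2522 + 289 = 2811
Selection 3: 2811 + 289 = 3100
Selection 4: 3100 + 289 = 3389
Selection 5: 3389 + 289 = 3678
Selection 6: 3678 + 289 = 3967
Selection 7: 3967 + 289 = 4256
Selection 8: 4256 + 289 = 4545
Selection 9: 4545 + 289 = 4834 → 4834 − 4622 = 212
Selection 10: 212 + 289 = 501
Selection 11: 501 + 289 = 790
Selection 12: 790 + 289 = 1079
Selection 13: 1079 + 289 = 1368
Selection 14: 1368 + 289 = 1657
Selection 15: 1657 + 289 = 1946
Selection 16: 1946 + 289 = 2235
Selection 17: 2235 + 289 = 2524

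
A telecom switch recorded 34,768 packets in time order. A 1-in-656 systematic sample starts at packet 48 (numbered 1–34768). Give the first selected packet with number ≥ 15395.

k = 656
Steps past start: ⌈(15395 − 48)/656⌉ = ⌈15347/656⌉ = 24
Selected packet: 48 + 24×656 = 15792

15792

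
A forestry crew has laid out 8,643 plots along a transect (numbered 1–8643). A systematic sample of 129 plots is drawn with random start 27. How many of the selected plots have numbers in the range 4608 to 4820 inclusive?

3

k = 8643/129 = 67
First selection ≥ 4608: 27 + ⌈(4608−27)/67⌉·67 = 27 + 69×67 = 4650
Last selection ≤ 4820: 27 + ⌊(4820−27)/67⌋·67 = 27 + 71×67 = 4784
Count = 71 − 69 + 1 = 3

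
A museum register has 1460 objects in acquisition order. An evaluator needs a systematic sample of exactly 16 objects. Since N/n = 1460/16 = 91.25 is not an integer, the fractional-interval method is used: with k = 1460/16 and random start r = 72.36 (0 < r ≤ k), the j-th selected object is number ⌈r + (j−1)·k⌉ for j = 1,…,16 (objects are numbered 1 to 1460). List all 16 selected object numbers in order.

73, 164, 255, 347, 438, 529, 620, 712, 803, 894, 985, 1077, 1168, 1259, 1350, 1442

j=1: r + 0k = 72.36 → ⌈·⌉ = 73
j=2: r + 1k = 163.61 → ⌈·⌉ = 164
j=3: r + 2k = 254.86 → ⌈·⌉ = 255
j=4: r + 3k = 346.11 → ⌈·⌉ = 347
j=5: r + 4k = 437.36 → ⌈·⌉ = 438
j=6: r + 5k = 528.61 → ⌈·⌉ = 529
j=7: r + 6k = 619.86 → ⌈·⌉ = 620
j=8: r + 7k = 711.11 → ⌈·⌉ = 712
j=9: r + 8k = 802.36 → ⌈·⌉ = 803
j=10: r + 9k = 893.61 → ⌈·⌉ = 894
j=11: r + 10k = 984.86 → ⌈·⌉ = 985
j=12: r + 11k = 1076.11 → ⌈·⌉ = 1077
j=13: r + 12k = 1167.36 → ⌈·⌉ = 1168
j=14: r + 13k = 1258.61 → ⌈·⌉ = 1259
j=15: r + 14k = 1349.86 → ⌈·⌉ = 1350
j=16: r + 15k = 1441.11 → ⌈·⌉ = 1442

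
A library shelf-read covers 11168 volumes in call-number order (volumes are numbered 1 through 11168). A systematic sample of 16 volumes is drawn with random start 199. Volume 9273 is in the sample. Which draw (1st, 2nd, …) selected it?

k = 11168/16 = 698
position = (9273 − 199)/698 + 1 = 9074/698 + 1 = 13 + 1 = 14

14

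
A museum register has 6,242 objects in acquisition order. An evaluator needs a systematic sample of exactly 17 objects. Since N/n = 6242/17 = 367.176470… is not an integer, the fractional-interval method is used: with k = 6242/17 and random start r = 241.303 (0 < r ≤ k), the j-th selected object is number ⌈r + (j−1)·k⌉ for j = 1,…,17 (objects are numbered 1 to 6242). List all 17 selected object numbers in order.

242, 609, 976, 1343, 1711, 2078, 2445, 2812, 3179, 3546, 3914, 4281, 4648, 5015, 5382, 5749, 6117

j=1: r + 0k = 241.303 → ⌈·⌉ = 242
j=2: r + 1k = 608.479470… → ⌈·⌉ = 609
j=3: r + 2k = 975.655941… → ⌈·⌉ = 976
j=4: r + 3k = 1342.832411… → ⌈·⌉ = 1343
j=5: r + 4k = 1710.008882… → ⌈·⌉ = 1711
j=6: r + 5k = 2077.185352… → ⌈·⌉ = 2078
j=7: r + 6k = 2444.361823… → ⌈·⌉ = 2445
j=8: r + 7k = 2811.538294… → ⌈·⌉ = 2812
j=9: r + 8k = 3178.714764… → ⌈·⌉ = 3179
j=10: r + 9k = 3545.891235… → ⌈·⌉ = 3546
j=11: r + 10k = 3913.067705… → ⌈·⌉ = 3914
j=12: r + 11k = 4280.244176… → ⌈·⌉ = 4281
j=13: r + 12k = 4647.420647… → ⌈·⌉ = 4648
j=14: r + 13k = 5014.597117… → ⌈·⌉ = 5015
j=15: r + 14k = 5381.773588… → ⌈·⌉ = 5382
j=16: r + 15k = 5748.950058… → ⌈·⌉ = 5749
j=17: r + 16k = 6116.126529… → ⌈·⌉ = 6117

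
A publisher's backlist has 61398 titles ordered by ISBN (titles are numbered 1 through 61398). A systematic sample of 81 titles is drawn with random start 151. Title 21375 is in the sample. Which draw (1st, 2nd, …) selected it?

29

k = 61398/81 = 758
position = (21375 − 151)/758 + 1 = 21224/758 + 1 = 28 + 1 = 29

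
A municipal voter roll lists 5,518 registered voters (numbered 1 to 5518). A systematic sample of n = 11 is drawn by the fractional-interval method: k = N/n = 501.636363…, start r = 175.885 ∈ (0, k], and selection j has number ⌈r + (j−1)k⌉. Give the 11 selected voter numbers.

176, 678, 1180, 1681, 2183, 2685, 3186, 3688, 4189, 4691, 5193

j=1: r + 0k = 175.885 → ⌈·⌉ = 176
j=2: r + 1k = 677.521363… → ⌈·⌉ = 678
j=3: r + 2k = 1179.157727… → ⌈·⌉ = 1180
j=4: r + 3k = 1680.794090… → ⌈·⌉ = 1681
j=5: r + 4k = 2182.430454… → ⌈·⌉ = 2183
j=6: r + 5k = 2684.066818… → ⌈·⌉ = 2685
j=7: r + 6k = 3185.703181… → ⌈·⌉ = 3186
j=8: r + 7k = 3687.339545… → ⌈·⌉ = 3688
j=9: r + 8k = 4188.975909… → ⌈·⌉ = 4189
j=10: r + 9k = 4690.612272… → ⌈·⌉ = 4691
j=11: r + 10k = 5192.248636… → ⌈·⌉ = 5193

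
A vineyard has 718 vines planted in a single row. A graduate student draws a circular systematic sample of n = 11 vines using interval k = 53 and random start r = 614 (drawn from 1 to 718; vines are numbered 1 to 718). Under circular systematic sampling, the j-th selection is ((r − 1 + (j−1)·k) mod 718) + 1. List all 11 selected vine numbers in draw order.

Selection 1: 614
Selection 2: 614 + 53 = 667
Selection 3: 667 + 53 = 720 → 720 − 718 = 2
Selection 4: 2 + 53 = 55
Selection 5: 55 + 53 = 108
Selection 6: 108 + 53 = 161
Selection 7: 161 + 53 = 214
Selection 8: 214 + 53 = 267
Selection 9: 267 + 53 = 320
Selection 10: 320 + 53 = 373
Selection 11: 373 + 53 = 426

614, 667, 2, 55, 108, 161, 214, 267, 320, 373, 426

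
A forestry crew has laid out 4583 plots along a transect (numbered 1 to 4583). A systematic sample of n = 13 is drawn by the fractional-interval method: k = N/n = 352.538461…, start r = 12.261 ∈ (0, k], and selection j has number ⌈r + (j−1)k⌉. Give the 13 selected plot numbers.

j=1: r + 0k = 12.261 → ⌈·⌉ = 13
j=2: r + 1k = 364.799461… → ⌈·⌉ = 365
j=3: r + 2k = 717.337923… → ⌈·⌉ = 718
j=4: r + 3k = 1069.876384… → ⌈·⌉ = 1070
j=5: r + 4k = 1422.414846… → ⌈·⌉ = 1423
j=6: r + 5k = 1774.953307… → ⌈·⌉ = 1775
j=7: r + 6k = 2127.491769… → ⌈·⌉ = 2128
j=8: r + 7k = 2480.030230… → ⌈·⌉ = 2481
j=9: r + 8k = 2832.568692… → ⌈·⌉ = 2833
j=10: r + 9k = 3185.107153… → ⌈·⌉ = 3186
j=11: r + 10k = 3537.645615… → ⌈·⌉ = 3538
j=12: r + 11k = 3890.184076… → ⌈·⌉ = 3891
j=13: r + 12k = 4242.722538… → ⌈·⌉ = 4243

13, 365, 718, 1070, 1423, 1775, 2128, 2481, 2833, 3186, 3538, 3891, 4243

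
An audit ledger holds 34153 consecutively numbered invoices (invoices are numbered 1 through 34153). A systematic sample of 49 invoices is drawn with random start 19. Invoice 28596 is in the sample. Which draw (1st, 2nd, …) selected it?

42

k = 34153/49 = 697
position = (28596 − 19)/697 + 1 = 28577/697 + 1 = 41 + 1 = 42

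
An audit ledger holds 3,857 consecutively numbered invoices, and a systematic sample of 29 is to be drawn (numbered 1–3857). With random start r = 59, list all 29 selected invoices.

59, 192, 325, 458, 591, 724, 857, 990, 1123, 1256, 1389, 1522, 1655, 1788, 1921, 2054, 2187, 2320, 2453, 2586, 2719, 2852, 2985, 3118, 3251, 3384, 3517, 3650, 3783

k = N/n = 3857/29 = 133
invoice 1: 59
invoice 2: 59 + 133 = 192
invoice 3: 192 + 133 = 325
invoice 4: 325 + 133 = 458
invoice 5: 458 + 133 = 591
invoice 6: 591 + 133 = 724
invoice 7: 724 + 133 = 857
invoice 8: 857 + 133 = 990
invoice 9: 990 + 133 = 1123
invoice 10: 1123 + 133 = 1256
invoice 11: 1256 + 133 = 1389
invoice 12: 1389 + 133 = 1522
invoice 13: 1522 + 133 = 1655
invoice 14: 1655 + 133 = 1788
invoice 15: 1788 + 133 = 1921
invoice 16: 1921 + 133 = 2054
invoice 17: 2054 + 133 = 2187
invoice 18: 2187 + 133 = 2320
invoice 19: 2320 + 133 = 2453
invoice 20: 2453 + 133 = 2586
invoice 21: 2586 + 133 = 2719
invoice 22: 2719 + 133 = 2852
invoice 23: 2852 + 133 = 2985
invoice 24: 2985 + 133 = 3118
invoice 25: 3118 + 133 = 3251
invoice 26: 3251 + 133 = 3384
invoice 27: 3384 + 133 = 3517
invoice 28: 3517 + 133 = 3650
invoice 29: 3650 + 133 = 3783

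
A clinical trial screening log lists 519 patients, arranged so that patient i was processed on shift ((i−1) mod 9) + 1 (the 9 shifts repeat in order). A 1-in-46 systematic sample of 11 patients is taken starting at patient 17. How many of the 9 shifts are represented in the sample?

Consecutive selections differ by k = 46, so their shift numbers differ by 46 mod 9 = 1.
gcd(46, 9) = 1, so the sample visits 9/1 = 9 distinct residues mod 9.
Start 17 is shift 8; the shifts hit are 1, 2, 3, 4, 5, 6, 7, 8, 9.

9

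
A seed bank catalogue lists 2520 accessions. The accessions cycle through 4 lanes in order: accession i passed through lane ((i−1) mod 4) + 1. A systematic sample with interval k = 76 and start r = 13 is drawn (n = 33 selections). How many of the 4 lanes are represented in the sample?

Consecutive selections differ by k = 76, so their lane numbers differ by 76 mod 4 = 0.
gcd(76, 4) = 4, so the sample visits 4/4 = 1 distinct residues mod 4.
Start 13 is lane 1; the lanes hit are 1.

1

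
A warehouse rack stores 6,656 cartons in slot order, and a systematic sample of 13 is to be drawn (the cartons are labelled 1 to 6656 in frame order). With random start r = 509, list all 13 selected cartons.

k = N/n = 6656/13 = 512
carton 1: 509
carton 2: 509 + 512 = 1021
carton 3: 1021 + 512 = 1533
carton 4: 1533 + 512 = 2045
carton 5: 2045 + 512 = 2557
carton 6: 2557 + 512 = 3069
carton 7: 3069 + 512 = 3581
carton 8: 3581 + 512 = 4093
carton 9: 4093 + 512 = 4605
carton 10: 4605 + 512 = 5117
carton 11: 5117 + 512 = 5629
carton 12: 5629 + 512 = 6141
carton 13: 6141 + 512 = 6653

509, 1021, 1533, 2045, 2557, 3069, 3581, 4093, 4605, 5117, 5629, 6141, 6653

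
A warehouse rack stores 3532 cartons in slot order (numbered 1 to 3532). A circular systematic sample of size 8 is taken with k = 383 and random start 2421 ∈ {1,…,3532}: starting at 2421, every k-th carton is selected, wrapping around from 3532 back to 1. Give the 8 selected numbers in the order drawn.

Selection 1: 2421
Selection 2: 2421 + 383 = 2804
Selection 3: 2804 + 383 = 3187
Selection 4: 3187 + 383 = 3570 → 3570 − 3532 = 38
Selection 5: 38 + 383 = 421
Selection 6: 421 + 383 = 804
Selection 7: 804 + 383 = 1187
Selection 8: 1187 + 383 = 1570

2421, 2804, 3187, 38, 421, 804, 1187, 1570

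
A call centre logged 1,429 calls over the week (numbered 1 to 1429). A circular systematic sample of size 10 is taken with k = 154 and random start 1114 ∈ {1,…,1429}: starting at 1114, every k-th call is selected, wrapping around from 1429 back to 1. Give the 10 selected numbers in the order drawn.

Selection 1: 1114
Selection 2: 1114 + 154 = 1268
Selection 3: 1268 + 154 = 1422
Selection 4: 1422 + 154 = 1576 → 1576 − 1429 = 147
Selection 5: 147 + 154 = 301
Selection 6: 301 + 154 = 455
Selection 7: 455 + 154 = 609
Selection 8: 609 + 154 = 763
Selection 9: 763 + 154 = 917
Selection 10: 917 + 154 = 1071

1114, 1268, 1422, 147, 301, 455, 609, 763, 917, 1071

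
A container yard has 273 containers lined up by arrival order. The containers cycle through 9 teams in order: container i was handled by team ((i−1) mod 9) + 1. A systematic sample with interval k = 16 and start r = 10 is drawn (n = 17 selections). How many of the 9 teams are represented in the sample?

Consecutive selections differ by k = 16, so their team numbers differ by 16 mod 9 = 7.
gcd(16, 9) = 1, so the sample visits 9/1 = 9 distinct residues mod 9.
Start 10 is team 1; the teams hit are 1, 2, 3, 4, 5, 6, 7, 8, 9.

9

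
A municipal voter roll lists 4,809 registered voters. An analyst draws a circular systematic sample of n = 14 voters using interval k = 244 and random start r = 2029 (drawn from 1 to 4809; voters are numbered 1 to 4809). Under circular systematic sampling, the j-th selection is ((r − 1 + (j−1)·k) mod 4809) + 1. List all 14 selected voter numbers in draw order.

2029, 2273, 2517, 2761, 3005, 3249, 3493, 3737, 3981, 4225, 4469, 4713, 148, 392

Selection 1: 2029
Selection 2: 2029 + 244 = 2273
Selection 3: 2273 + 244 = 2517
Selection 4: 2517 + 244 = 2761
Selection 5: 2761 + 244 = 3005
Selection 6: 3005 + 244 = 3249
Selection 7: 3249 + 244 = 3493
Selection 8: 3493 + 244 = 3737
Selection 9: 3737 + 244 = 3981
Selection 10: 3981 + 244 = 4225
Selection 11: 4225 + 244 = 4469
Selection 12: 4469 + 244 = 4713
Selection 13: 4713 + 244 = 4957 → 4957 − 4809 = 148
Selection 14: 148 + 244 = 392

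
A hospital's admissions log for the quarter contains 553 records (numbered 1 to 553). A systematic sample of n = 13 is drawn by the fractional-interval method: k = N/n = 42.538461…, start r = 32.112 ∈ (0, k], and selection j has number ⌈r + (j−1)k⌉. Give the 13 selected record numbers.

33, 75, 118, 160, 203, 245, 288, 330, 373, 415, 458, 501, 543

j=1: r + 0k = 32.112 → ⌈·⌉ = 33
j=2: r + 1k = 74.650461… → ⌈·⌉ = 75
j=3: r + 2k = 117.188923… → ⌈·⌉ = 118
j=4: r + 3k = 159.727384… → ⌈·⌉ = 160
j=5: r + 4k = 202.265846… → ⌈·⌉ = 203
j=6: r + 5k = 244.804307… → ⌈·⌉ = 245
j=7: r + 6k = 287.342769… → ⌈·⌉ = 288
j=8: r + 7k = 329.881230… → ⌈·⌉ = 330
j=9: r + 8k = 372.419692… → ⌈·⌉ = 373
j=10: r + 9k = 414.958153… → ⌈·⌉ = 415
j=11: r + 10k = 457.496615… → ⌈·⌉ = 458
j=12: r + 11k = 500.035076… → ⌈·⌉ = 501
j=13: r + 12k = 542.573538… → ⌈·⌉ = 543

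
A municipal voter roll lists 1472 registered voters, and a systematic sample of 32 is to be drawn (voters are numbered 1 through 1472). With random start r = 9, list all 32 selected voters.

9, 55, 101, 147, 193, 239, 285, 331, 377, 423, 469, 515, 561, 607, 653, 699, 745, 791, 837, 883, 929, 975, 1021, 1067, 1113, 1159, 1205, 1251, 1297, 1343, 1389, 1435

k = N/n = 1472/32 = 46
voter 1: 9
voter 2: 9 + 46 = 55
voter 3: 55 + 46 = 101
voter 4: 101 + 46 = 147
voter 5: 147 + 46 = 193
voter 6: 193 + 46 = 239
voter 7: 239 + 46 = 285
voter 8: 285 + 46 = 331
voter 9: 331 + 46 = 377
voter 10: 377 + 46 = 423
voter 11: 423 + 46 = 469
voter 12: 469 + 46 = 515
voter 13: 515 + 46 = 561
voter 14: 561 + 46 = 607
voter 15: 607 + 46 = 653
voter 16: 653 + 46 = 699
voter 17: 699 + 46 = 745
voter 18: 745 + 46 = 791
voter 19: 791 + 46 = 837
voter 20: 837 + 46 = 883
voter 21: 883 + 46 = 929
voter 22: 929 + 46 = 975
voter 23: 975 + 46 = 1021
voter 24: 1021 + 46 = 1067
voter 25: 1067 + 46 = 1113
voter 26: 1113 + 46 = 1159
voter 27: 1159 + 46 = 1205
voter 28: 1205 + 46 = 1251
voter 29: 1251 + 46 = 1297
voter 30: 1297 + 46 = 1343
voter 31: 1343 + 46 = 1389
voter 32: 1389 + 46 = 1435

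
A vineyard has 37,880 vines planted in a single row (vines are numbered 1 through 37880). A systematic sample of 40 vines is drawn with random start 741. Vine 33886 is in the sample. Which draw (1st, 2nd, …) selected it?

36

k = 37880/40 = 947
position = (33886 − 741)/947 + 1 = 33145/947 + 1 = 35 + 1 = 36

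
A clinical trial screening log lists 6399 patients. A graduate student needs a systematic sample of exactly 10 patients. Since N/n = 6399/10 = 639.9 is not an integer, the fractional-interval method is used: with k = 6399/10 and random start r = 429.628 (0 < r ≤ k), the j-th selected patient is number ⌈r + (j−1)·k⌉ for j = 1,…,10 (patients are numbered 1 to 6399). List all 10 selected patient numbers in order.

j=1: r + 0k = 429.628 → ⌈·⌉ = 430
j=2: r + 1k = 1069.528 → ⌈·⌉ = 1070
j=3: r + 2k = 1709.428 → ⌈·⌉ = 1710
j=4: r + 3k = 2349.328 → ⌈·⌉ = 2350
j=5: r + 4k = 2989.228 → ⌈·⌉ = 2990
j=6: r + 5k = 3629.128 → ⌈·⌉ = 3630
j=7: r + 6k = 4269.028 → ⌈·⌉ = 4270
j=8: r + 7k = 4908.928 → ⌈·⌉ = 4909
j=9: r + 8k = 5548.828 → ⌈·⌉ = 5549
j=10: r + 9k = 6188.728 → ⌈·⌉ = 6189

430, 1070, 1710, 2350, 2990, 3630, 4270, 4909, 5549, 6189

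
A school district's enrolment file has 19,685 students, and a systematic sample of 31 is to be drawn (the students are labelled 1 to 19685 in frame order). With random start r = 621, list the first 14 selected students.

k = N/n = 19685/31 = 635
student 1: 621
student 2: 621 + 635 = 1256
student 3: 1256 + 635 = 1891
student 4: 1891 + 635 = 2526
student 5: 2526 + 635 = 3161
student 6: 3161 + 635 = 3796
student 7: 3796 + 635 = 4431
student 8: 4431 + 635 = 5066
student 9: 5066 + 635 = 5701
student 10: 5701 + 635 = 6336
student 11: 6336 + 635 = 6971
student 12: 6971 + 635 = 7606
student 13: 7606 + 635 = 8241
student 14: 8241 + 635 = 8876

621, 1256, 1891, 2526, 3161, 3796, 4431, 5066, 5701, 6336, 6971, 7606, 8241, 8876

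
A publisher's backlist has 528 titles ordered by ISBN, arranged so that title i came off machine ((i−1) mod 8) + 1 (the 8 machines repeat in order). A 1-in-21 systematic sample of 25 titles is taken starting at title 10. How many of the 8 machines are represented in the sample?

8

Consecutive selections differ by k = 21, so their machine numbers differ by 21 mod 8 = 5.
gcd(21, 8) = 1, so the sample visits 8/1 = 8 distinct residues mod 8.
Start 10 is machine 2; the machines hit are 1, 2, 3, 4, 5, 6, 7, 8.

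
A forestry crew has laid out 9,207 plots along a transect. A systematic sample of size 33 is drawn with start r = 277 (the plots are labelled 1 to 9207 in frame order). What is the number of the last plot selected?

9205

k = 9207/33 = 279
33rd selection = r + (33−1)·k = 277 + 32×279 = 277 + 8928 = 9205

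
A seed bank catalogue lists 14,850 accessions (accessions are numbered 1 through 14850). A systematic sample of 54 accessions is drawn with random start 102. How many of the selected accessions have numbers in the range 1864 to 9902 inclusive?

k = 14850/54 = 275
First selection ≥ 1864: 102 + ⌈(1864−102)/275⌉·275 = 102 + 7×275 = 2027
Last selection ≤ 9902: 102 + ⌊(9902−102)/275⌋·275 = 102 + 35×275 = 9727
Count = 35 − 7 + 1 = 29

29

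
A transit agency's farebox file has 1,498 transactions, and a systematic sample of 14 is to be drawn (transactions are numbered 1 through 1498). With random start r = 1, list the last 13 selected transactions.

108, 215, 322, 429, 536, 643, 750, 857, 964, 1071, 1178, 1285, 1392

k = N/n = 1498/14 = 107
2nd selection = 1 + 1×107 = 108
3rd: 108 + 107 = 215
4th: 215 + 107 = 322
5th: 322 + 107 = 429
6th: 429 + 107 = 536
7th: 536 + 107 = 643
8th: 643 + 107 = 750
9th: 750 + 107 = 857
10th: 857 + 107 = 964
11th: 964 + 107 = 1071
12th: 1071 + 107 = 1178
13th: 1178 + 107 = 1285
14th: 1285 + 107 = 1392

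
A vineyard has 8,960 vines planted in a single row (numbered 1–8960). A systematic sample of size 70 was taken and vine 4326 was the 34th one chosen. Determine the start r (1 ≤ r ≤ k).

k = 8960/70 = 128
r = 4326 − (34−1)×128 = 4326 − 4224 = 102

102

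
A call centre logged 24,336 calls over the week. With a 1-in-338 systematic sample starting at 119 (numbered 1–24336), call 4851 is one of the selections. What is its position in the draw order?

k = 338
position = (4851 − 119)/338 + 1 = 4732/338 + 1 = 14 + 1 = 15

15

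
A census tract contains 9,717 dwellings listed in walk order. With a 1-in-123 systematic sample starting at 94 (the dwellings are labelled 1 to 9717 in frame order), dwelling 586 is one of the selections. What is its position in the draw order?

5

k = 123
position = (586 − 94)/123 + 1 = 492/123 + 1 = 4 + 1 = 5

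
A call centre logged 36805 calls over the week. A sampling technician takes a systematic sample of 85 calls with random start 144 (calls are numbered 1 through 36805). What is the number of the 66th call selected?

k = 36805/85 = 433
66th selection = r + (66−1)·k = 144 + 65×433 = 144 + 28145 = 28289

28289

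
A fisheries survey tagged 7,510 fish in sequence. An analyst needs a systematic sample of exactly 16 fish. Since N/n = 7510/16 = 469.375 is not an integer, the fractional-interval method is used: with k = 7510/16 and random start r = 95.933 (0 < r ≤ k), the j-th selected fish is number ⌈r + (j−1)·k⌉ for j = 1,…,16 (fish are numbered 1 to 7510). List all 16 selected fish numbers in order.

j=1: r + 0k = 95.933 → ⌈·⌉ = 96
j=2: r + 1k = 565.308 → ⌈·⌉ = 566
j=3: r + 2k = 1034.683 → ⌈·⌉ = 1035
j=4: r + 3k = 1504.058 → ⌈·⌉ = 1505
j=5: r + 4k = 1973.433 → ⌈·⌉ = 1974
j=6: r + 5k = 2442.808 → ⌈·⌉ = 2443
j=7: r + 6k = 2912.183 → ⌈·⌉ = 2913
j=8: r + 7k = 3381.558 → ⌈·⌉ = 3382
j=9: r + 8k = 3850.933 → ⌈·⌉ = 3851
j=10: r + 9k = 4320.308 → ⌈·⌉ = 4321
j=11: r + 10k = 4789.683 → ⌈·⌉ = 4790
j=12: r + 11k = 5259.058 → ⌈·⌉ = 5260
j=13: r + 12k = 5728.433 → ⌈·⌉ = 5729
j=14: r + 13k = 6197.808 → ⌈·⌉ = 6198
j=15: r + 14k = 6667.183 → ⌈·⌉ = 6668
j=16: r + 15k = 7136.558 → ⌈·⌉ = 7137

96, 566, 1035, 1505, 1974, 2443, 2913, 3382, 3851, 4321, 4790, 5260, 5729, 6198, 6668, 7137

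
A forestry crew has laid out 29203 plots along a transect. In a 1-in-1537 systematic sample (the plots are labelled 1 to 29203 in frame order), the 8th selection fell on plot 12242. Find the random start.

1483

k = 1537
r = 12242 − (8−1)×1537 = 12242 − 10759 = 1483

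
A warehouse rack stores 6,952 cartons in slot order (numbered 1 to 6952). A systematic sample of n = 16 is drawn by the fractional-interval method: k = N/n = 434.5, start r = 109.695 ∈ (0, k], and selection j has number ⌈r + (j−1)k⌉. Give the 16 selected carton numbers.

110, 545, 979, 1414, 1848, 2283, 2717, 3152, 3586, 4021, 4455, 4890, 5324, 5759, 6193, 6628

j=1: r + 0k = 109.695 → ⌈·⌉ = 110
j=2: r + 1k = 544.195 → ⌈·⌉ = 545
j=3: r + 2k = 978.695 → ⌈·⌉ = 979
j=4: r + 3k = 1413.195 → ⌈·⌉ = 1414
j=5: r + 4k = 1847.695 → ⌈·⌉ = 1848
j=6: r + 5k = 2282.195 → ⌈·⌉ = 2283
j=7: r + 6k = 2716.695 → ⌈·⌉ = 2717
j=8: r + 7k = 3151.195 → ⌈·⌉ = 3152
j=9: r + 8k = 3585.695 → ⌈·⌉ = 3586
j=10: r + 9k = 4020.195 → ⌈·⌉ = 4021
j=11: r + 10k = 4454.695 → ⌈·⌉ = 4455
j=12: r + 11k = 4889.195 → ⌈·⌉ = 4890
j=13: r + 12k = 5323.695 → ⌈·⌉ = 5324
j=14: r + 13k = 5758.195 → ⌈·⌉ = 5759
j=15: r + 14k = 6192.695 → ⌈·⌉ = 6193
j=16: r + 15k = 6627.195 → ⌈·⌉ = 6628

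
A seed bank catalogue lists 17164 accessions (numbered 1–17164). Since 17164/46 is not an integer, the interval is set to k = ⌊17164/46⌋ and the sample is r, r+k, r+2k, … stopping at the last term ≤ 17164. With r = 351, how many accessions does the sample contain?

k = ⌊17164/46⌋ = 373
Achieved size = ⌊(17164 − 351)/373⌋ + 1 = ⌊16813/373⌋ + 1 = 45 + 1 = 46
(last selection: 351 + 45×373 = 17136 ≤ 17164; next would be 17509 > 17164)

46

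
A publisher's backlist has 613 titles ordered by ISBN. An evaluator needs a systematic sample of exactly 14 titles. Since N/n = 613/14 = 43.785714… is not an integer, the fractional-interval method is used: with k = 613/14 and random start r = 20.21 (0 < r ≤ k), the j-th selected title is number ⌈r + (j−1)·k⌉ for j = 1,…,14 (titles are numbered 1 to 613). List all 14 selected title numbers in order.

21, 64, 108, 152, 196, 240, 283, 327, 371, 415, 459, 502, 546, 590

j=1: r + 0k = 20.21 → ⌈·⌉ = 21
j=2: r + 1k = 63.995714… → ⌈·⌉ = 64
j=3: r + 2k = 107.781428… → ⌈·⌉ = 108
j=4: r + 3k = 151.567142… → ⌈·⌉ = 152
j=5: r + 4k = 195.352857… → ⌈·⌉ = 196
j=6: r + 5k = 239.138571… → ⌈·⌉ = 240
j=7: r + 6k = 282.924285… → ⌈·⌉ = 283
j=8: r + 7k = 326.71 → ⌈·⌉ = 327
j=9: r + 8k = 370.495714… → ⌈·⌉ = 371
j=10: r + 9k = 414.281428… → ⌈·⌉ = 415
j=11: r + 10k = 458.067142… → ⌈·⌉ = 459
j=12: r + 11k = 501.852857… → ⌈·⌉ = 502
j=13: r + 12k = 545.638571… → ⌈·⌉ = 546
j=14: r + 13k = 589.424285… → ⌈·⌉ = 590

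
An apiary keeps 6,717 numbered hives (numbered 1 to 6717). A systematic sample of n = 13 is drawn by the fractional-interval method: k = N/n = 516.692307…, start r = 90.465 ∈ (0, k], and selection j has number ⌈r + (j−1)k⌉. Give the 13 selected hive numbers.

j=1: r + 0k = 90.465 → ⌈·⌉ = 91
j=2: r + 1k = 607.157307… → ⌈·⌉ = 608
j=3: r + 2k = 1123.849615… → ⌈·⌉ = 1124
j=4: r + 3k = 1640.541923… → ⌈·⌉ = 1641
j=5: r + 4k = 2157.234230… → ⌈·⌉ = 2158
j=6: r + 5k = 2673.926538… → ⌈·⌉ = 2674
j=7: r + 6k = 3190.618846… → ⌈·⌉ = 3191
j=8: r + 7k = 3707.311153… → ⌈·⌉ = 3708
j=9: r + 8k = 4224.003461… → ⌈·⌉ = 4225
j=10: r + 9k = 4740.695769… → ⌈·⌉ = 4741
j=11: r + 10k = 5257.388076… → ⌈·⌉ = 5258
j=12: r + 11k = 5774.080384… → ⌈·⌉ = 5775
j=13: r + 12k = 6290.772692… → ⌈·⌉ = 6291

91, 608, 1124, 1641, 2158, 2674, 3191, 3708, 4225, 4741, 5258, 5775, 6291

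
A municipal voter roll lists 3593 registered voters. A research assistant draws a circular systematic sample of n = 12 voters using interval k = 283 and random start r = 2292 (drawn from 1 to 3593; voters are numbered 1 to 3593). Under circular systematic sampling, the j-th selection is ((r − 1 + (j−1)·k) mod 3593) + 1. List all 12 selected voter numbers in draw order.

Selection 1: 2292
Selection 2: 2292 + 283 = 2575
Selection 3: 2575 + 283 = 2858
Selection 4: 2858 + 283 = 3141
Selection 5: 3141 + 283 = 3424
Selection 6: 3424 + 283 = 3707 → 3707 − 3593 = 114
Selection 7: 114 + 283 = 397
Selection 8: 397 + 283 = 680
Selection 9: 680 + 283 = 963
Selection 10: 963 + 283 = 1246
Selection 11: 1246 + 283 = 1529
Selection 12: 1529 + 283 = 1812

2292, 2575, 2858, 3141, 3424, 114, 397, 680, 963, 1246, 1529, 1812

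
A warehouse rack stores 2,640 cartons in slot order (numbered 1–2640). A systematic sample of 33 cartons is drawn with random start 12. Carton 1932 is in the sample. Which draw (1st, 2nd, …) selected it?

k = 2640/33 = 80
position = (1932 − 12)/80 + 1 = 1920/80 + 1 = 24 + 1 = 25

25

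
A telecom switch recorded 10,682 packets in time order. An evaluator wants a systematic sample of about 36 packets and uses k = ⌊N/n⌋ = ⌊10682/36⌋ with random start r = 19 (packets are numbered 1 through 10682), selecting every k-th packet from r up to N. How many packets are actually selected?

37

k = ⌊10682/36⌋ = 296
Achieved size = ⌊(10682 − 19)/296⌋ + 1 = ⌊10663/296⌋ + 1 = 36 + 1 = 37
(last selection: 19 + 36×296 = 10675 ≤ 10682; next would be 10971 > 10682)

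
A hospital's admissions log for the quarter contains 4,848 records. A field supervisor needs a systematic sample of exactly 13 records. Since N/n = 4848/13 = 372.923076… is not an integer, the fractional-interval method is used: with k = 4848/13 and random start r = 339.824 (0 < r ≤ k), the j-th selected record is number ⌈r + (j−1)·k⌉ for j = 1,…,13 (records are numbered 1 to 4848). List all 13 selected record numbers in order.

340, 713, 1086, 1459, 1832, 2205, 2578, 2951, 3324, 3697, 4070, 4442, 4815

j=1: r + 0k = 339.824 → ⌈·⌉ = 340
j=2: r + 1k = 712.747076… → ⌈·⌉ = 713
j=3: r + 2k = 1085.670153… → ⌈·⌉ = 1086
j=4: r + 3k = 1458.593230… → ⌈·⌉ = 1459
j=5: r + 4k = 1831.516307… → ⌈·⌉ = 1832
j=6: r + 5k = 2204.439384… → ⌈·⌉ = 2205
j=7: r + 6k = 2577.362461… → ⌈·⌉ = 2578
j=8: r + 7k = 2950.285538… → ⌈·⌉ = 2951
j=9: r + 8k = 3323.208615… → ⌈·⌉ = 3324
j=10: r + 9k = 3696.131692… → ⌈·⌉ = 3697
j=11: r + 10k = 4069.054769… → ⌈·⌉ = 4070
j=12: r + 11k = 4441.977846… → ⌈·⌉ = 4442
j=13: r + 12k = 4814.900923… → ⌈·⌉ = 4815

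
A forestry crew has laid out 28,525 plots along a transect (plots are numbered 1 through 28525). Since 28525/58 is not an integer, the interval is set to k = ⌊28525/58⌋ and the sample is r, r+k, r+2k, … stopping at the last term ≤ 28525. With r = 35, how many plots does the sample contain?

k = ⌊28525/58⌋ = 491
Achieved size = ⌊(28525 − 35)/491⌋ + 1 = ⌊28490/491⌋ + 1 = 58 + 1 = 59
(last selection: 35 + 58×491 = 28513 ≤ 28525; next would be 29004 > 28525)

59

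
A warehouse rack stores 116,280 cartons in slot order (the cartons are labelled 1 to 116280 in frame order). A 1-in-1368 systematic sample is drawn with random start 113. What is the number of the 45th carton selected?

k = 1368
45th selection = r + (45−1)·k = 113 + 44×1368 = 113 + 60192 = 60305

60305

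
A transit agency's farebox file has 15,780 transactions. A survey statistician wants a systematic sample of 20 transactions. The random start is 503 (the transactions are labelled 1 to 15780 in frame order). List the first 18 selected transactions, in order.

k = N/n = 15780/20 = 789
transaction 1: 503
transaction 2: 503 + 789 = 1292
transaction 3: 1292 + 789 = 2081
transaction 4: 2081 + 789 = 2870
transaction 5: 2870 + 789 = 3659
transaction 6: 3659 + 789 = 4448
transaction 7: 4448 + 789 = 5237
transaction 8: 5237 + 789 = 6026
transaction 9: 6026 + 789 = 6815
transaction 10: 6815 + 789 = 7604
transaction 11: 7604 + 789 = 8393
transaction 12: 8393 + 789 = 9182
transaction 13: 9182 + 789 = 9971
transaction 14: 9971 + 789 = 10760
transaction 15: 10760 + 789 = 11549
transaction 16: 11549 + 789 = 12338
transaction 17: 12338 + 789 = 13127
transaction 18: 13127 + 789 = 13916

503, 1292, 2081, 2870, 3659, 4448, 5237, 6026, 6815, 7604, 8393, 9182, 9971, 10760, 11549, 12338, 13127, 13916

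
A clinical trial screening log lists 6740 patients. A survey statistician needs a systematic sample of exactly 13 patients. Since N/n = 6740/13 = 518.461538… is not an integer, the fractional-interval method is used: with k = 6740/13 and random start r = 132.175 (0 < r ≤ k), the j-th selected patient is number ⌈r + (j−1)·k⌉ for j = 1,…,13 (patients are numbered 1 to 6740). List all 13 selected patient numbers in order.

133, 651, 1170, 1688, 2207, 2725, 3243, 3762, 4280, 4799, 5317, 5836, 6354

j=1: r + 0k = 132.175 → ⌈·⌉ = 133
j=2: r + 1k = 650.636538… → ⌈·⌉ = 651
j=3: r + 2k = 1169.098076… → ⌈·⌉ = 1170
j=4: r + 3k = 1687.559615… → ⌈·⌉ = 1688
j=5: r + 4k = 2206.021153… → ⌈·⌉ = 2207
j=6: r + 5k = 2724.482692… → ⌈·⌉ = 2725
j=7: r + 6k = 3242.944230… → ⌈·⌉ = 3243
j=8: r + 7k = 3761.405769… → ⌈·⌉ = 3762
j=9: r + 8k = 4279.867307… → ⌈·⌉ = 4280
j=10: r + 9k = 4798.328846… → ⌈·⌉ = 4799
j=11: r + 10k = 5316.790384… → ⌈·⌉ = 5317
j=12: r + 11k = 5835.251923… → ⌈·⌉ = 5836
j=13: r + 12k = 6353.713461… → ⌈·⌉ = 6354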